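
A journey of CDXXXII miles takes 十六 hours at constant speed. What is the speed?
Convert CDXXXII (Roman numeral) → 400 + 10 + 10 + 10 + 1 + 1 = 432 (decimal)
Convert 十六 (Chinese numeral) → 1×10 + 6 = 16 (decimal)
Compute 432 ÷ 16 = 27
27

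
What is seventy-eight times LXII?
Convert seventy-eight (English words) → 78 (decimal)
Convert LXII (Roman numeral) → 50 + 10 + 1 + 1 = 62 (decimal)
Compute 78 × 62 = 4836
4836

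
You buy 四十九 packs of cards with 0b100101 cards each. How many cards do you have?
Convert 0b100101 (binary) → 32 + 4 + 1 = 37 (decimal)
Convert 四十九 (Chinese numeral) → 4×10 + 9 = 49 (decimal)
Compute 37 × 49 = 1813
1813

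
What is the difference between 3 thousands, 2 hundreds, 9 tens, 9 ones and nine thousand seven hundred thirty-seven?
Convert 3 thousands, 2 hundreds, 9 tens, 9 ones (place-value notation) → 3×1000 + 2×100 + 9×10 + 9 = 3299 (decimal)
Convert nine thousand seven hundred thirty-seven (English words) → 9×1000 + 7×100 + 37 = 9737 (decimal)
Difference: |3299 - 9737| = 6438
6438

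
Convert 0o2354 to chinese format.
Convert 0o2354 (octal) → 2×512 + 3×64 + 5×8 + 4 = 1260 (decimal)
Convert 1260 (decimal) → 1260 = 1×1000 + 2×100 + 6×10 → 一千二百六十 (Chinese numeral)
一千二百六十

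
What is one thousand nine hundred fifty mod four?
Convert one thousand nine hundred fifty (English words) → 1×1000 + 9×100 + 50 = 1950 (decimal)
Convert four (English words) → 4 (decimal)
Compute 1950 mod 4 = 2
2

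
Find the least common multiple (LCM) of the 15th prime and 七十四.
Convert the 15th prime (prime index) → 47 (decimal)
Convert 七十四 (Chinese numeral) → 7×10 + 4 = 74 (decimal)
Compute lcm(47, 74) = 3478
3478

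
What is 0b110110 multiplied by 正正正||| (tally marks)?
Convert 0b110110 (binary) → 32 + 16 + 4 + 2 = 54 (decimal)
Convert 正正正||| (tally marks) → 5 + 5 + 5 + 3 = 18 (decimal)
Compute 54 × 18 = 972
972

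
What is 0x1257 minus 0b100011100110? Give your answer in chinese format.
Convert 0x1257 (hexadecimal) → 1×4096 + 2×256 + 5×16 + 7 = 4695 (decimal)
Convert 0b100011100110 (binary) → 2048 + 128 + 64 + 32 + 4 + 2 = 2278 (decimal)
Compute 4695 - 2278 = 2417
Convert 2417 (decimal) → 2417 = 2×1000 + 4×100 + 1×10 + 7 → 二千四百一十七 (Chinese numeral)
二千四百一十七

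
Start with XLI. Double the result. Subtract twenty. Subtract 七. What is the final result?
Convert XLI (Roman numeral) → 40 + 1 = 41 (decimal)
Start: 41
41 × 2 = 82
Convert twenty (English words) → 20 (decimal)
82 - 20 = 62
Convert 七 (Chinese numeral) → 7 (decimal)
62 - 7 = 55
55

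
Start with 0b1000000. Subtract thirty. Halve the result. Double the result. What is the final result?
Convert 0b1000000 (binary) → 64 (decimal)
Start: 64
Convert thirty (English words) → 30 (decimal)
64 - 30 = 34
34 ÷ 2 = 17
17 × 2 = 34
34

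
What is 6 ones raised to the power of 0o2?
Convert 6 ones (place-value notation) → 6 (decimal)
Convert 0o2 (octal) → 2 (decimal)
Compute 6 ^ 2 = 36
36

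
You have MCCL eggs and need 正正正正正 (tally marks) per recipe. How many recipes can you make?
Convert MCCL (Roman numeral) → 1000 + 100 + 100 + 50 = 1250 (decimal)
Convert 正正正正正 (tally marks) → 5 + 5 + 5 + 5 + 5 = 25 (decimal)
Compute 1250 ÷ 25 = 50
50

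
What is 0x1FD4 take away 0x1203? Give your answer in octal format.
Convert 0x1FD4 (hexadecimal) → 1×4096 + 15×256 + 13×16 + 4 = 8148 (decimal)
Convert 0x1203 (hexadecimal) → 1×4096 + 2×256 + 3 = 4611 (decimal)
Compute 8148 - 4611 = 3537
Convert 3537 (decimal) → 3537 = 6×512 + 7×64 + 2×8 + 1 → 0o6721 (octal)
0o6721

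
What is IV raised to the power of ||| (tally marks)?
Convert IV (Roman numeral) → 4 (decimal)
Convert ||| (tally marks) → 3 (decimal)
Compute 4 ^ 3 = 64
64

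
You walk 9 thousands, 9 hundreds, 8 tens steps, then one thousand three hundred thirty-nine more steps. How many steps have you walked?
Convert 9 thousands, 9 hundreds, 8 tens (place-value notation) → 9×1000 + 9×100 + 8×10 = 9980 (decimal)
Convert one thousand three hundred thirty-nine (English words) → 1×1000 + 3×100 + 39 = 1339 (decimal)
Compute 9980 + 1339 = 11319
11319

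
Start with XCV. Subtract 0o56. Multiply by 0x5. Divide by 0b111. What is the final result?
Convert XCV (Roman numeral) → 90 + 5 = 95 (decimal)
Start: 95
Convert 0o56 (octal) → 5×8 + 6 = 46 (decimal)
95 - 46 = 49
Convert 0x5 (hexadecimal) → 5 (decimal)
49 × 5 = 245
Convert 0b111 (binary) → 4 + 2 + 1 = 7 (decimal)
245 ÷ 7 = 35
35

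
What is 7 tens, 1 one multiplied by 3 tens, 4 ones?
Convert 7 tens, 1 one (place-value notation) → 7×10 + 1 = 71 (decimal)
Convert 3 tens, 4 ones (place-value notation) → 3×10 + 4 = 34 (decimal)
Compute 71 × 34 = 2414
2414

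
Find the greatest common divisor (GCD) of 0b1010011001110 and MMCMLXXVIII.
Convert 0b1010011001110 (binary) → 4096 + 1024 + 128 + 64 + 8 + 4 + 2 = 5326 (decimal)
Convert MMCMLXXVIII (Roman numeral) → 1000 + 1000 + 900 + 50 + 10 + 10 + 5 + 1 + 1 + 1 = 2978 (decimal)
Compute gcd(5326, 2978) = 2
2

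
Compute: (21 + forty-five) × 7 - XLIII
Convert forty-five (English words) → 45 (decimal)
Convert XLIII (Roman numeral) → 40 + 1 + 1 + 1 = 43 (decimal)
Expression in decimal: (21 + 45) × 7 - 43
Parentheses first: 21 + 45 = 66
Multiply: 66 × 7 = 462
Subtract: 462 - 43 = 419
419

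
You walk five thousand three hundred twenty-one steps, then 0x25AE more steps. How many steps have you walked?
Convert five thousand three hundred twenty-one (English words) → 5×1000 + 3×100 + 21 = 5321 (decimal)
Convert 0x25AE (hexadecimal) → 2×4096 + 5×256 + 10×16 + 14 = 9646 (decimal)
Compute 5321 + 9646 = 14967
14967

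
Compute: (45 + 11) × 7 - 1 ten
Convert 1 ten (place-value notation) → 1×10 = 10 (decimal)
Expression in decimal: (45 + 11) × 7 - 10
Parentheses first: 45 + 11 = 56
Multiply: 56 × 7 = 392
Subtract: 392 - 10 = 382
382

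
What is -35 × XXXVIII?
Convert XXXVIII (Roman numeral) → 10 + 10 + 10 + 5 + 1 + 1 + 1 = 38 (decimal)
Compute -35 × 38 = -1330
-1330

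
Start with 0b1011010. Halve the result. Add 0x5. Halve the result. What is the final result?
Convert 0b1011010 (binary) → 64 + 16 + 8 + 2 = 90 (decimal)
Start: 90
90 ÷ 2 = 45
Convert 0x5 (hexadecimal) → 5 (decimal)
45 + 5 = 50
50 ÷ 2 = 25
25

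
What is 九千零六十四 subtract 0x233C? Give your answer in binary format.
Convert 九千零六十四 (Chinese numeral) → 9×1000 + 6×10 + 4 = 9064 (decimal)
Convert 0x233C (hexadecimal) → 2×4096 + 3×256 + 3×16 + 12 = 9020 (decimal)
Compute 9064 - 9020 = 44
Convert 44 (decimal) → 44 = 32 + 8 + 4 → 0b101100 (binary)
0b101100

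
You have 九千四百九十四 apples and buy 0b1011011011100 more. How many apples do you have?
Convert 九千四百九十四 (Chinese numeral) → 9×1000 + 4×100 + 9×10 + 4 = 9494 (decimal)
Convert 0b1011011011100 (binary) → 4096 + 1024 + 512 + 128 + 64 + 16 + 8 + 4 = 5852 (decimal)
Compute 9494 + 5852 = 15346
15346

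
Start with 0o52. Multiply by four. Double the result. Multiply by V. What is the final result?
Convert 0o52 (octal) → 5×8 + 2 = 42 (decimal)
Start: 42
Convert four (English words) → 4 (decimal)
42 × 4 = 168
168 × 2 = 336
Convert V (Roman numeral) → 5 (decimal)
336 × 5 = 1680
1680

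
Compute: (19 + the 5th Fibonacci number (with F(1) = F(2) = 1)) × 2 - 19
Convert the 5th Fibonacci number (with F(1) = F(2) = 1) (Fibonacci index) → 1, 1, 2, 3, 5 → 5 (decimal)
Expression in decimal: (19 + 5) × 2 - 19
Parentheses first: 19 + 5 = 24
Multiply: 24 × 2 = 48
Subtract: 48 - 19 = 29
29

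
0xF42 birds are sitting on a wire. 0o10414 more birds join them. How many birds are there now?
Convert 0xF42 (hexadecimal) → 15×256 + 4×16 + 2 = 3906 (decimal)
Convert 0o10414 (octal) → 1×4096 + 4×64 + 1×8 + 4 = 4364 (decimal)
Compute 3906 + 4364 = 8270
8270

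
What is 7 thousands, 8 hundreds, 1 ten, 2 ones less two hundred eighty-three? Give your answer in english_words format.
Convert 7 thousands, 8 hundreds, 1 ten, 2 ones (place-value notation) → 7×1000 + 8×100 + 1×10 + 2 = 7812 (decimal)
Convert two hundred eighty-three (English words) → 2×100 + 83 = 283 (decimal)
Compute 7812 - 283 = 7529
Convert 7529 (decimal) → 7529 = 7×1000 + 5×100 + 29 → seven thousand five hundred twenty-nine (English words)
seven thousand five hundred twenty-nine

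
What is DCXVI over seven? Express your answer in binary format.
Convert DCXVI (Roman numeral) → 500 + 100 + 10 + 5 + 1 = 616 (decimal)
Convert seven (English words) → 7 (decimal)
Compute 616 ÷ 7 = 88
Convert 88 (decimal) → 88 = 64 + 16 + 8 → 0b1011000 (binary)
0b1011000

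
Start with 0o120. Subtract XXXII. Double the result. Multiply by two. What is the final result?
Convert 0o120 (octal) → 1×64 + 2×8 = 80 (decimal)
Start: 80
Convert XXXII (Roman numeral) → 10 + 10 + 10 + 1 + 1 = 32 (decimal)
80 - 32 = 48
48 × 2 = 96
Convert two (English words) → 2 (decimal)
96 × 2 = 192
192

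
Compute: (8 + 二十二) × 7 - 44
Convert 二十二 (Chinese numeral) → 2×10 + 2 = 22 (decimal)
Expression in decimal: (8 + 22) × 7 - 44
Parentheses first: 8 + 22 = 30
Multiply: 30 × 7 = 210
Subtract: 210 - 44 = 166
166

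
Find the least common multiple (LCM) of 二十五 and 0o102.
Convert 二十五 (Chinese numeral) → 2×10 + 5 = 25 (decimal)
Convert 0o102 (octal) → 1×64 + 2 = 66 (decimal)
Compute lcm(25, 66) = 1650
1650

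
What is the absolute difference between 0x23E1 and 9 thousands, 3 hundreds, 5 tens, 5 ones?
Convert 0x23E1 (hexadecimal) → 2×4096 + 3×256 + 14×16 + 1 = 9185 (decimal)
Convert 9 thousands, 3 hundreds, 5 tens, 5 ones (place-value notation) → 9×1000 + 3×100 + 5×10 + 5 = 9355 (decimal)
Compute |9185 - 9355| = 170
170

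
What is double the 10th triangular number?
The 10th triangular number = 10×11/2 = 55
Compute 55 × 2 = 110
110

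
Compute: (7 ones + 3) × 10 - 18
Convert 7 ones (place-value notation) → 7 (decimal)
Expression in decimal: (7 + 3) × 10 - 18
Parentheses first: 7 + 3 = 10
Multiply: 10 × 10 = 100
Subtract: 100 - 18 = 82
82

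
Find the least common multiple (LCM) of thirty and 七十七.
Convert thirty (English words) → 30 (decimal)
Convert 七十七 (Chinese numeral) → 7×10 + 7 = 77 (decimal)
Compute lcm(30, 77) = 2310
2310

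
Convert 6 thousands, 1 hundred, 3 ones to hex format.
Convert 6 thousands, 1 hundred, 3 ones (place-value notation) → 6×1000 + 1×100 + 3 = 6103 (decimal)
Convert 6103 (decimal) → 6103 = 1×4096 + 7×256 + 13×16 + 7 → 0x17D7 (hexadecimal)
0x17D7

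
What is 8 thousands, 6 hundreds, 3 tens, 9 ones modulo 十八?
Convert 8 thousands, 6 hundreds, 3 tens, 9 ones (place-value notation) → 8×1000 + 6×100 + 3×10 + 9 = 8639 (decimal)
Convert 十八 (Chinese numeral) → 1×10 + 8 = 18 (decimal)
Compute 8639 mod 18 = 17
17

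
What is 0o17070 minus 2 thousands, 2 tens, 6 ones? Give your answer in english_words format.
Convert 0o17070 (octal) → 1×4096 + 7×512 + 7×8 = 7736 (decimal)
Convert 2 thousands, 2 tens, 6 ones (place-value notation) → 2×1000 + 2×10 + 6 = 2026 (decimal)
Compute 7736 - 2026 = 5710
Convert 5710 (decimal) → 5710 = 5×1000 + 7×100 + 10 → five thousand seven hundred ten (English words)
five thousand seven hundred ten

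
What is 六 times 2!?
Convert 六 (Chinese numeral) → 6 (decimal)
Convert 2! (factorial) → 2 (decimal)
Compute 6 × 2 = 12
12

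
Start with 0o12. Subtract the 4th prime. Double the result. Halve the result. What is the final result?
Convert 0o12 (octal) → 1×8 + 2 = 10 (decimal)
Start: 10
Convert the 4th prime (prime index) → 7 (decimal)
10 - 7 = 3
3 × 2 = 6
6 ÷ 2 = 3
3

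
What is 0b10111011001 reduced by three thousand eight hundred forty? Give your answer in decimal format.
Convert 0b10111011001 (binary) → 1024 + 256 + 128 + 64 + 16 + 8 + 1 = 1497 (decimal)
Convert three thousand eight hundred forty (English words) → 3×1000 + 8×100 + 40 = 3840 (decimal)
Compute 1497 - 3840 = -2343
-2343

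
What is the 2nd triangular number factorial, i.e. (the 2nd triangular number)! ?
Convert the 2nd triangular number (triangular index) → 2×3/2 = 3 (decimal)
Compute 3! = 6
6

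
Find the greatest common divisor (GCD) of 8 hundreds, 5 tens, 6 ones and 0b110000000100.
Convert 8 hundreds, 5 tens, 6 ones (place-value notation) → 8×100 + 5×10 + 6 = 856 (decimal)
Convert 0b110000000100 (binary) → 2048 + 1024 + 4 = 3076 (decimal)
Compute gcd(856, 3076) = 4
4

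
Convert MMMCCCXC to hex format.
Convert MMMCCCXC (Roman numeral) → 1000 + 1000 + 1000 + 100 + 100 + 100 + 90 = 3390 (decimal)
Convert 3390 (decimal) → 3390 = 13×256 + 3×16 + 14 → 0xD3E (hexadecimal)
0xD3E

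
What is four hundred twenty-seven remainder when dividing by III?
Convert four hundred twenty-seven (English words) → 4×100 + 27 = 427 (decimal)
Convert III (Roman numeral) → 1 + 1 + 1 = 3 (decimal)
Compute 427 mod 3 = 1
1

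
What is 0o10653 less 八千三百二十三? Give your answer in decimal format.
Convert 0o10653 (octal) → 1×4096 + 6×64 + 5×8 + 3 = 4523 (decimal)
Convert 八千三百二十三 (Chinese numeral) → 8×1000 + 3×100 + 2×10 + 3 = 8323 (decimal)
Compute 4523 - 8323 = -3800
-3800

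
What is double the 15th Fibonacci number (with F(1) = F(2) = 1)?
The 15th Fibonacci number (with F(1) = F(2) = 1): 1, 1, 2, 3, 5, 8, 13, 21, 34, 55, 89, 144, 233, 377, 610 → 610
Compute 610 × 2 = 1220
1220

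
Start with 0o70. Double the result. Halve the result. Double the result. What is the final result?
Convert 0o70 (octal) → 7×8 = 56 (decimal)
Start: 56
56 × 2 = 112
112 ÷ 2 = 56
56 × 2 = 112
112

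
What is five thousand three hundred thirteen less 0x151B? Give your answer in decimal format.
Convert five thousand three hundred thirteen (English words) → 5×1000 + 3×100 + 13 = 5313 (decimal)
Convert 0x151B (hexadecimal) → 1×4096 + 5×256 + 1×16 + 11 = 5403 (decimal)
Compute 5313 - 5403 = -90
-90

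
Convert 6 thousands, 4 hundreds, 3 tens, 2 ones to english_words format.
Convert 6 thousands, 4 hundreds, 3 tens, 2 ones (place-value notation) → 6×1000 + 4×100 + 3×10 + 2 = 6432 (decimal)
Convert 6432 (decimal) → 6432 = 6×1000 + 4×100 + 32 → six thousand four hundred thirty-two (English words)
six thousand four hundred thirty-two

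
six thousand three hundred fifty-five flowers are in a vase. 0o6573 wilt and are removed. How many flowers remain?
Convert six thousand three hundred fifty-five (English words) → 6×1000 + 3×100 + 55 = 6355 (decimal)
Convert 0o6573 (octal) → 6×512 + 5×64 + 7×8 + 3 = 3451 (decimal)
Compute 6355 - 3451 = 2904
2904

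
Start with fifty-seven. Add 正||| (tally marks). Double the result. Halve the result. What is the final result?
Convert fifty-seven (English words) → 57 (decimal)
Start: 57
Convert 正||| (tally marks) → 5 + 3 = 8 (decimal)
57 + 8 = 65
65 × 2 = 130
130 ÷ 2 = 65
65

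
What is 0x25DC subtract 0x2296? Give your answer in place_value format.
Convert 0x25DC (hexadecimal) → 2×4096 + 5×256 + 13×16 + 12 = 9692 (decimal)
Convert 0x2296 (hexadecimal) → 2×4096 + 2×256 + 9×16 + 6 = 8854 (decimal)
Compute 9692 - 8854 = 838
Convert 838 (decimal) → 838 = 8×100 + 3×10 + 8 → 8 hundreds, 3 tens, 8 ones (place-value notation)
8 hundreds, 3 tens, 8 ones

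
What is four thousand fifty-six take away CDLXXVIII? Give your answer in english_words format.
Convert four thousand fifty-six (English words) → 4×1000 + 56 = 4056 (decimal)
Convert CDLXXVIII (Roman numeral) → 400 + 50 + 10 + 10 + 5 + 1 + 1 + 1 = 478 (decimal)
Compute 4056 - 478 = 3578
Convert 3578 (decimal) → 3578 = 3×1000 + 5×100 + 78 → three thousand five hundred seventy-eight (English words)
three thousand five hundred seventy-eight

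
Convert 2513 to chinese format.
Convert 2513 (decimal) → 2513 = 2×1000 + 5×100 + 1×10 + 3 → 二千五百一十三 (Chinese numeral)
二千五百一十三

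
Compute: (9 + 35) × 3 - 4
Parentheses first: 9 + 35 = 44
Multiply: 44 × 3 = 132
Subtract: 132 - 4 = 128
128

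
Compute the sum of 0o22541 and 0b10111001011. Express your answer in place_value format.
Convert 0o22541 (octal) → 2×4096 + 2×512 + 5×64 + 4×8 + 1 = 9569 (decimal)
Convert 0b10111001011 (binary) → 1024 + 256 + 128 + 64 + 8 + 2 + 1 = 1483 (decimal)
Compute 9569 + 1483 = 11052
Convert 11052 (decimal) → 11052 = 11×1000 + 5×10 + 2 → 11 thousands, 5 tens, 2 ones (place-value notation)
11 thousands, 5 tens, 2 ones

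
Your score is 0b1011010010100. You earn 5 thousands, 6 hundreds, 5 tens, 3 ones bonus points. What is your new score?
Convert 0b1011010010100 (binary) → 4096 + 1024 + 512 + 128 + 16 + 4 = 5780 (decimal)
Convert 5 thousands, 6 hundreds, 5 tens, 3 ones (place-value notation) → 5×1000 + 6×100 + 5×10 + 3 = 5653 (decimal)
Compute 5780 + 5653 = 11433
11433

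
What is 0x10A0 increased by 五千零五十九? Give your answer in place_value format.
Convert 0x10A0 (hexadecimal) → 1×4096 + 10×16 = 4256 (decimal)
Convert 五千零五十九 (Chinese numeral) → 5×1000 + 5×10 + 9 = 5059 (decimal)
Compute 4256 + 5059 = 9315
Convert 9315 (decimal) → 9315 = 9×1000 + 3×100 + 1×10 + 5 → 9 thousands, 3 hundreds, 1 ten, 5 ones (place-value notation)
9 thousands, 3 hundreds, 1 ten, 5 ones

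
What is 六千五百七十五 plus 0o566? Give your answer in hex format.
Convert 六千五百七十五 (Chinese numeral) → 6×1000 + 5×100 + 7×10 + 5 = 6575 (decimal)
Convert 0o566 (octal) → 5×64 + 6×8 + 6 = 374 (decimal)
Compute 6575 + 374 = 6949
Convert 6949 (decimal) → 6949 = 1×4096 + 11×256 + 2×16 + 5 → 0x1B25 (hexadecimal)
0x1B25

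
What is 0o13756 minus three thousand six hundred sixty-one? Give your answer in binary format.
Convert 0o13756 (octal) → 1×4096 + 3×512 + 7×64 + 5×8 + 6 = 6126 (decimal)
Convert three thousand six hundred sixty-one (English words) → 3×1000 + 6×100 + 61 = 3661 (decimal)
Compute 6126 - 3661 = 2465
Convert 2465 (decimal) → 2465 = 2048 + 256 + 128 + 32 + 1 → 0b100110100001 (binary)
0b100110100001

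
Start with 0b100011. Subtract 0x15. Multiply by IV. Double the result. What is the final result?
Convert 0b100011 (binary) → 32 + 2 + 1 = 35 (decimal)
Start: 35
Convert 0x15 (hexadecimal) → 1×16 + 5 = 21 (decimal)
35 - 21 = 14
Convert IV (Roman numeral) → 4 (decimal)
14 × 4 = 56
56 × 2 = 112
112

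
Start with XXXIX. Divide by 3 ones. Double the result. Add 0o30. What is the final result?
Convert XXXIX (Roman numeral) → 10 + 10 + 10 + 9 = 39 (decimal)
Start: 39
Convert 3 ones (place-value notation) → 3 (decimal)
39 ÷ 3 = 13
13 × 2 = 26
Convert 0o30 (octal) → 3×8 = 24 (decimal)
26 + 24 = 50
50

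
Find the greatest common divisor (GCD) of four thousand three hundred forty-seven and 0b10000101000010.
Convert four thousand three hundred forty-seven (English words) → 4×1000 + 3×100 + 47 = 4347 (decimal)
Convert 0b10000101000010 (binary) → 8192 + 256 + 64 + 2 = 8514 (decimal)
Compute gcd(4347, 8514) = 9
9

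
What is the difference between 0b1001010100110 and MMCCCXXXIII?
Convert 0b1001010100110 (binary) → 4096 + 512 + 128 + 32 + 4 + 2 = 4774 (decimal)
Convert MMCCCXXXIII (Roman numeral) → 1000 + 1000 + 100 + 100 + 100 + 10 + 10 + 10 + 1 + 1 + 1 = 2333 (decimal)
Difference: |4774 - 2333| = 2441
2441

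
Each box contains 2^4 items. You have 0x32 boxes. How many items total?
Convert 2^4 (power) → 16 (decimal)
Convert 0x32 (hexadecimal) → 3×16 + 2 = 50 (decimal)
Compute 16 × 50 = 800
800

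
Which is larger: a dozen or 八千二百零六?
Convert a dozen (colloquial) → 12 (decimal)
Convert 八千二百零六 (Chinese numeral) → 8×1000 + 2×100 + 6 = 8206 (decimal)
Compare 12 vs 8206: larger = 8206
8206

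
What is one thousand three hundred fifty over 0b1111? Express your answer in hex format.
Convert one thousand three hundred fifty (English words) → 1×1000 + 3×100 + 50 = 1350 (decimal)
Convert 0b1111 (binary) → 8 + 4 + 2 + 1 = 15 (decimal)
Compute 1350 ÷ 15 = 90
Convert 90 (decimal) → 90 = 5×16 + 10 → 0x5A (hexadecimal)
0x5A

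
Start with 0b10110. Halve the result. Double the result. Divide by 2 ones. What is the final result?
Convert 0b10110 (binary) → 16 + 4 + 2 = 22 (decimal)
Start: 22
22 ÷ 2 = 11
11 × 2 = 22
Convert 2 ones (place-value notation) → 2 (decimal)
22 ÷ 2 = 11
11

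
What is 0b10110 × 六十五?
Convert 0b10110 (binary) → 16 + 4 + 2 = 22 (decimal)
Convert 六十五 (Chinese numeral) → 6×10 + 5 = 65 (decimal)
Compute 22 × 65 = 1430
1430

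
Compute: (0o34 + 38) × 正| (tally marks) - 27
Convert 0o34 (octal) → 3×8 + 4 = 28 (decimal)
Convert 正| (tally marks) → 5 + 1 = 6 (decimal)
Expression in decimal: (28 + 38) × 6 - 27
Parentheses first: 28 + 38 = 66
Multiply: 66 × 6 = 396
Subtract: 396 - 27 = 369
369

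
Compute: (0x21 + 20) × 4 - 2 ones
Convert 0x21 (hexadecimal) → 2×16 + 1 = 33 (decimal)
Convert 2 ones (place-value notation) → 2 (decimal)
Expression in decimal: (33 + 20) × 4 - 2
Parentheses first: 33 + 20 = 53
Multiply: 53 × 4 = 212
Subtract: 212 - 2 = 210
210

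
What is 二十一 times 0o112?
Convert 二十一 (Chinese numeral) → 2×10 + 1 = 21 (decimal)
Convert 0o112 (octal) → 1×64 + 1×8 + 2 = 74 (decimal)
Compute 21 × 74 = 1554
1554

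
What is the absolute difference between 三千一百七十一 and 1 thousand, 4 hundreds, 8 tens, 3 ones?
Convert 三千一百七十一 (Chinese numeral) → 3×1000 + 1×100 + 7×10 + 1 = 3171 (decimal)
Convert 1 thousand, 4 hundreds, 8 tens, 3 ones (place-value notation) → 1×1000 + 4×100 + 8×10 + 3 = 1483 (decimal)
Compute |3171 - 1483| = 1688
1688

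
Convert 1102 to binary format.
Convert 1102 (decimal) → 1102 = 1024 + 64 + 8 + 4 + 2 → 0b10001001110 (binary)
0b10001001110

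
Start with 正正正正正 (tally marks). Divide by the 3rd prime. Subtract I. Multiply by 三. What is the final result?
Convert 正正正正正 (tally marks) → 5 + 5 + 5 + 5 + 5 = 25 (decimal)
Start: 25
Convert the 3rd prime (prime index) → 5 (decimal)
25 ÷ 5 = 5
Convert I (Roman numeral) → 1 (decimal)
5 - 1 = 4
Convert 三 (Chinese numeral) → 3 (decimal)
4 × 3 = 12
12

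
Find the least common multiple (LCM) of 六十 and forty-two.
Convert 六十 (Chinese numeral) → 6×10 = 60 (decimal)
Convert forty-two (English words) → 42 (decimal)
Compute lcm(60, 42) = 420
420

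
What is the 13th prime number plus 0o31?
The 13th prime number = 41
Convert 0o31 (octal) → 3×8 + 1 = 25 (decimal)
Compute 41 + 25 = 66
66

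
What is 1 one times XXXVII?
Convert 1 one (place-value notation) → 1 (decimal)
Convert XXXVII (Roman numeral) → 10 + 10 + 10 + 5 + 1 + 1 = 37 (decimal)
Compute 1 × 37 = 37
37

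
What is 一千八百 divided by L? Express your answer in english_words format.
Convert 一千八百 (Chinese numeral) → 1×1000 + 8×100 = 1800 (decimal)
Convert L (Roman numeral) → 50 (decimal)
Compute 1800 ÷ 50 = 36
Convert 36 (decimal) → thirty-six (English words)
thirty-six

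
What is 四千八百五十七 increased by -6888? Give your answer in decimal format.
Convert 四千八百五十七 (Chinese numeral) → 4×1000 + 8×100 + 5×10 + 7 = 4857 (decimal)
Compute 4857 + -6888 = -2031
-2031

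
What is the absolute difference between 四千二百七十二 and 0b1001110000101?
Convert 四千二百七十二 (Chinese numeral) → 4×1000 + 2×100 + 7×10 + 2 = 4272 (decimal)
Convert 0b1001110000101 (binary) → 4096 + 512 + 256 + 128 + 4 + 1 = 4997 (decimal)
Compute |4272 - 4997| = 725
725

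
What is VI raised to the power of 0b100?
Convert VI (Roman numeral) → 5 + 1 = 6 (decimal)
Convert 0b100 (binary) → 4 (decimal)
Compute 6 ^ 4 = 1296
1296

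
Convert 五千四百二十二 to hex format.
Convert 五千四百二十二 (Chinese numeral) → 5×1000 + 4×100 + 2×10 + 2 = 5422 (decimal)
Convert 5422 (decimal) → 5422 = 1×4096 + 5×256 + 2×16 + 14 → 0x152E (hexadecimal)
0x152E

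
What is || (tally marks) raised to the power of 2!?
Convert || (tally marks) → 2 (decimal)
Convert 2! (factorial) → 2 (decimal)
Compute 2 ^ 2 = 4
4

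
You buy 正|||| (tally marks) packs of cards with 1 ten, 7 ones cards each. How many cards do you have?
Convert 1 ten, 7 ones (place-value notation) → 1×10 + 7 = 17 (decimal)
Convert 正|||| (tally marks) → 5 + 4 = 9 (decimal)
Compute 17 × 9 = 153
153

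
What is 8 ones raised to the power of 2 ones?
Convert 8 ones (place-value notation) → 8 (decimal)
Convert 2 ones (place-value notation) → 2 (decimal)
Compute 8 ^ 2 = 64
64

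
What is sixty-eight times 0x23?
Convert sixty-eight (English words) → 68 (decimal)
Convert 0x23 (hexadecimal) → 2×16 + 3 = 35 (decimal)
Compute 68 × 35 = 2380
2380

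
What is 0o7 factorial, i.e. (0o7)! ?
Convert 0o7 (octal) → 7 (decimal)
Compute 7! = 5040
5040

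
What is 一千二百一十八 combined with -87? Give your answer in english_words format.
Convert 一千二百一十八 (Chinese numeral) → 1×1000 + 2×100 + 1×10 + 8 = 1218 (decimal)
Compute 1218 + -87 = 1131
Convert 1131 (decimal) → 1131 = 1×1000 + 1×100 + 31 → one thousand one hundred thirty-one (English words)
one thousand one hundred thirty-one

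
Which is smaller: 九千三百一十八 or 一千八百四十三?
Convert 九千三百一十八 (Chinese numeral) → 9×1000 + 3×100 + 1×10 + 8 = 9318 (decimal)
Convert 一千八百四十三 (Chinese numeral) → 1×1000 + 8×100 + 4×10 + 3 = 1843 (decimal)
Compare 9318 vs 1843: smaller = 1843
1843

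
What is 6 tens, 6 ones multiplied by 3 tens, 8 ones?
Convert 6 tens, 6 ones (place-value notation) → 6×10 + 6 = 66 (decimal)
Convert 3 tens, 8 ones (place-value notation) → 3×10 + 8 = 38 (decimal)
Compute 66 × 38 = 2508
2508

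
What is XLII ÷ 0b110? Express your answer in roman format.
Convert XLII (Roman numeral) → 40 + 1 + 1 = 42 (decimal)
Convert 0b110 (binary) → 4 + 2 = 6 (decimal)
Compute 42 ÷ 6 = 7
Convert 7 (decimal) → 7 = 5 + 1 + 1 → VII (Roman numeral)
VII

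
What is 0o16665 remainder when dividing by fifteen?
Convert 0o16665 (octal) → 1×4096 + 6×512 + 6×64 + 6×8 + 5 = 7605 (decimal)
Convert fifteen (English words) → 15 (decimal)
Compute 7605 mod 15 = 0
0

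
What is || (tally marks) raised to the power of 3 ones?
Convert || (tally marks) → 2 (decimal)
Convert 3 ones (place-value notation) → 3 (decimal)
Compute 2 ^ 3 = 8
8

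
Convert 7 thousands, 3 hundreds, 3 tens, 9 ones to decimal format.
Convert 7 thousands, 3 hundreds, 3 tens, 9 ones (place-value notation) → 7×1000 + 3×100 + 3×10 + 9 = 7339 (decimal)
7339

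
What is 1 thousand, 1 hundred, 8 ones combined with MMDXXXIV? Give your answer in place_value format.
Convert 1 thousand, 1 hundred, 8 ones (place-value notation) → 1×1000 + 1×100 + 8 = 1108 (decimal)
Convert MMDXXXIV (Roman numeral) → 1000 + 1000 + 500 + 10 + 10 + 10 + 4 = 2534 (decimal)
Compute 1108 + 2534 = 3642
Convert 3642 (decimal) → 3642 = 3×1000 + 6×100 + 4×10 + 2 → 3 thousands, 6 hundreds, 4 tens, 2 ones (place-value notation)
3 thousands, 6 hundreds, 4 tens, 2 ones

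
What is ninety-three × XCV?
Convert ninety-three (English words) → 93 (decimal)
Convert XCV (Roman numeral) → 90 + 5 = 95 (decimal)
Compute 93 × 95 = 8835
8835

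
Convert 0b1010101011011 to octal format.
Convert 0b1010101011011 (binary) → 4096 + 1024 + 256 + 64 + 16 + 8 + 2 + 1 = 5467 (decimal)
Convert 5467 (decimal) → 5467 = 1×4096 + 2×512 + 5×64 + 3×8 + 3 → 0o12533 (octal)
0o12533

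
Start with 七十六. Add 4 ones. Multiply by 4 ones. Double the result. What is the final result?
Convert 七十六 (Chinese numeral) → 7×10 + 6 = 76 (decimal)
Start: 76
Convert 4 ones (place-value notation) → 4 (decimal)
76 + 4 = 80
Convert 4 ones (place-value notation) → 4 (decimal)
80 × 4 = 320
320 × 2 = 640
640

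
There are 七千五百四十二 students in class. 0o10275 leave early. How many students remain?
Convert 七千五百四十二 (Chinese numeral) → 7×1000 + 5×100 + 4×10 + 2 = 7542 (decimal)
Convert 0o10275 (octal) → 1×4096 + 2×64 + 7×8 + 5 = 4285 (decimal)
Compute 7542 - 4285 = 3257
3257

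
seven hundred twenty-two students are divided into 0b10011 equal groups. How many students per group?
Convert seven hundred twenty-two (English words) → 7×100 + 22 = 722 (decimal)
Convert 0b10011 (binary) → 16 + 2 + 1 = 19 (decimal)
Compute 722 ÷ 19 = 38
38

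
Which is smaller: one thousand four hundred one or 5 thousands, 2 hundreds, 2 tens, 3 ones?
Convert one thousand four hundred one (English words) → 1×1000 + 4×100 + 1 = 1401 (decimal)
Convert 5 thousands, 2 hundreds, 2 tens, 3 ones (place-value notation) → 5×1000 + 2×100 + 2×10 + 3 = 5223 (decimal)
Compare 1401 vs 5223: smaller = 1401
1401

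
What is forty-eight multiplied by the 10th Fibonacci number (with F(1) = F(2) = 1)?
Convert forty-eight (English words) → 48 (decimal)
Convert the 10th Fibonacci number (with F(1) = F(2) = 1) (Fibonacci index) → 1, 1, 2, 3, 5, 8, 13, 21, 34, 55 → 55 (decimal)
Compute 48 × 55 = 2640
2640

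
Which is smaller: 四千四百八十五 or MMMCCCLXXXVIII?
Convert 四千四百八十五 (Chinese numeral) → 4×1000 + 4×100 + 8×10 + 5 = 4485 (decimal)
Convert MMMCCCLXXXVIII (Roman numeral) → 1000 + 1000 + 1000 + 100 + 100 + 100 + 50 + 10 + 10 + 10 + 5 + 1 + 1 + 1 = 3388 (decimal)
Compare 4485 vs 3388: smaller = 3388
3388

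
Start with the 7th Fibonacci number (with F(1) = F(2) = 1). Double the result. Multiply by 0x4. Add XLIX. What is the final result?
Convert the 7th Fibonacci number (with F(1) = F(2) = 1) (Fibonacci index) → 1, 1, 2, 3, 5, 8, 13 → 13 (decimal)
Start: 13
13 × 2 = 26
Convert 0x4 (hexadecimal) → 4 (decimal)
26 × 4 = 104
Convert XLIX (Roman numeral) → 40 + 9 = 49 (decimal)
104 + 49 = 153
153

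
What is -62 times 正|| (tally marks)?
Convert 正|| (tally marks) → 5 + 2 = 7 (decimal)
Compute -62 × 7 = -434
-434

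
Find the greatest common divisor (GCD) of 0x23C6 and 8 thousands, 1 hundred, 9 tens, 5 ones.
Convert 0x23C6 (hexadecimal) → 2×4096 + 3×256 + 12×16 + 6 = 9158 (decimal)
Convert 8 thousands, 1 hundred, 9 tens, 5 ones (place-value notation) → 8×1000 + 1×100 + 9×10 + 5 = 8195 (decimal)
Compute gcd(9158, 8195) = 1
1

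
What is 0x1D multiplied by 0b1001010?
Convert 0x1D (hexadecimal) → 1×16 + 13 = 29 (decimal)
Convert 0b1001010 (binary) → 64 + 8 + 2 = 74 (decimal)
Compute 29 × 74 = 2146
2146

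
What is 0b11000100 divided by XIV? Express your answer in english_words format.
Convert 0b11000100 (binary) → 128 + 64 + 4 = 196 (decimal)
Convert XIV (Roman numeral) → 10 + 4 = 14 (decimal)
Compute 196 ÷ 14 = 14
Convert 14 (decimal) → fourteen (English words)
fourteen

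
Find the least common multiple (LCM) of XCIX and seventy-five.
Convert XCIX (Roman numeral) → 90 + 9 = 99 (decimal)
Convert seventy-five (English words) → 75 (decimal)
Compute lcm(99, 75) = 2475
2475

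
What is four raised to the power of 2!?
Convert four (English words) → 4 (decimal)
Convert 2! (factorial) → 2 (decimal)
Compute 4 ^ 2 = 16
16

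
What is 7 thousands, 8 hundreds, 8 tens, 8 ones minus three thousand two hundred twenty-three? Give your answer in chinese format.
Convert 7 thousands, 8 hundreds, 8 tens, 8 ones (place-value notation) → 7×1000 + 8×100 + 8×10 + 8 = 7888 (decimal)
Convert three thousand two hundred twenty-three (English words) → 3×1000 + 2×100 + 23 = 3223 (decimal)
Compute 7888 - 3223 = 4665
Convert 4665 (decimal) → 4665 = 4×1000 + 6×100 + 6×10 + 5 → 四千六百六十五 (Chinese numeral)
四千六百六十五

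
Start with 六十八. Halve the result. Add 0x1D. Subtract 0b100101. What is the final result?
Convert 六十八 (Chinese numeral) → 6×10 + 8 = 68 (decimal)
Start: 68
68 ÷ 2 = 34
Convert 0x1D (hexadecimal) → 1×16 + 13 = 29 (decimal)
34 + 29 = 63
Convert 0b100101 (binary) → 32 + 4 + 1 = 37 (decimal)
63 - 37 = 26
26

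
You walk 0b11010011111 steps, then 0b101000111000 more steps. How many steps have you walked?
Convert 0b11010011111 (binary) → 1024 + 512 + 128 + 16 + 8 + 4 + 2 + 1 = 1695 (decimal)
Convert 0b101000111000 (binary) → 2048 + 512 + 32 + 16 + 8 = 2616 (decimal)
Compute 1695 + 2616 = 4311
4311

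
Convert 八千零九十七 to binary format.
Convert 八千零九十七 (Chinese numeral) → 8×1000 + 9×10 + 7 = 8097 (decimal)
Convert 8097 (decimal) → 8097 = 4096 + 2048 + 1024 + 512 + 256 + 128 + 32 + 1 → 0b1111110100001 (binary)
0b1111110100001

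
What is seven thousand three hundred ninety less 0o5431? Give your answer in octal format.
Convert seven thousand three hundred ninety (English words) → 7×1000 + 3×100 + 90 = 7390 (decimal)
Convert 0o5431 (octal) → 5×512 + 4×64 + 3×8 + 1 = 2841 (decimal)
Compute 7390 - 2841 = 4549
Convert 4549 (decimal) → 4549 = 1×4096 + 7×64 + 5 → 0o10705 (octal)
0o10705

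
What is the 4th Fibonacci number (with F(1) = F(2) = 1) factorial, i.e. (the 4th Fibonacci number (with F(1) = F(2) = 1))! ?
Convert the 4th Fibonacci number (with F(1) = F(2) = 1) (Fibonacci index) → 1, 1, 2, 3 → 3 (decimal)
Compute 3! = 6
6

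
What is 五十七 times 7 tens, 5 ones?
Convert 五十七 (Chinese numeral) → 5×10 + 7 = 57 (decimal)
Convert 7 tens, 5 ones (place-value notation) → 7×10 + 5 = 75 (decimal)
Compute 57 × 75 = 4275
4275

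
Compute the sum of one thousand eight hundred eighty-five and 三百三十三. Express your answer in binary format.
Convert one thousand eight hundred eighty-five (English words) → 1×1000 + 8×100 + 85 = 1885 (decimal)
Convert 三百三十三 (Chinese numeral) → 3×100 + 3×10 + 3 = 333 (decimal)
Compute 1885 + 333 = 2218
Convert 2218 (decimal) → 2218 = 2048 + 128 + 32 + 8 + 2 → 0b100010101010 (binary)
0b100010101010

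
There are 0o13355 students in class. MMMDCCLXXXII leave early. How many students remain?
Convert 0o13355 (octal) → 1×4096 + 3×512 + 3×64 + 5×8 + 5 = 5869 (decimal)
Convert MMMDCCLXXXII (Roman numeral) → 1000 + 1000 + 1000 + 500 + 100 + 100 + 50 + 10 + 10 + 10 + 1 + 1 = 3782 (decimal)
Compute 5869 - 3782 = 2087
2087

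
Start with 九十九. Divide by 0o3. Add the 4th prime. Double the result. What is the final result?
Convert 九十九 (Chinese numeral) → 9×10 + 9 = 99 (decimal)
Start: 99
Convert 0o3 (octal) → 3 (decimal)
99 ÷ 3 = 33
Convert the 4th prime (prime index) → 7 (decimal)
33 + 7 = 40
40 × 2 = 80
80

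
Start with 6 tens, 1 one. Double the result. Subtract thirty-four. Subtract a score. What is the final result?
Convert 6 tens, 1 one (place-value notation) → 6×10 + 1 = 61 (decimal)
Start: 61
61 × 2 = 122
Convert thirty-four (English words) → 34 (decimal)
122 - 34 = 88
Convert a score (colloquial) → 20 (decimal)
88 - 20 = 68
68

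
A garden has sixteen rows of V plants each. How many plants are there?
Convert V (Roman numeral) → 5 (decimal)
Convert sixteen (English words) → 16 (decimal)
Compute 5 × 16 = 80
80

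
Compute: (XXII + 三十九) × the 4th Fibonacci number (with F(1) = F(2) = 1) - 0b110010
Convert XXII (Roman numeral) → 10 + 10 + 1 + 1 = 22 (decimal)
Convert 三十九 (Chinese numeral) → 3×10 + 9 = 39 (decimal)
Convert the 4th Fibonacci number (with F(1) = F(2) = 1) (Fibonacci index) → 1, 1, 2, 3 → 3 (decimal)
Convert 0b110010 (binary) → 32 + 16 + 2 = 50 (decimal)
Expression in decimal: (22 + 39) × 3 - 50
Parentheses first: 22 + 39 = 61
Multiply: 61 × 3 = 183
Subtract: 183 - 50 = 133
133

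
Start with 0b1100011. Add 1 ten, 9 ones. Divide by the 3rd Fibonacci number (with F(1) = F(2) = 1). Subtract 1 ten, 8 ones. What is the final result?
Convert 0b1100011 (binary) → 64 + 32 + 2 + 1 = 99 (decimal)
Start: 99
Convert 1 ten, 9 ones (place-value notation) → 1×10 + 9 = 19 (decimal)
99 + 19 = 118
Convert the 3rd Fibonacci number (with F(1) = F(2) = 1) (Fibonacci index) → 1, 1, 2 → 2 (decimal)
118 ÷ 2 = 59
Convert 1 ten, 8 ones (place-value notation) → 1×10 + 8 = 18 (decimal)
59 - 18 = 41
41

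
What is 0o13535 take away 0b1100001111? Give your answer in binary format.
Convert 0o13535 (octal) → 1×4096 + 3×512 + 5×64 + 3×8 + 5 = 5981 (decimal)
Convert 0b1100001111 (binary) → 512 + 256 + 8 + 4 + 2 + 1 = 783 (decimal)
Compute 5981 - 783 = 5198
Convert 5198 (decimal) → 5198 = 4096 + 1024 + 64 + 8 + 4 + 2 → 0b1010001001110 (binary)
0b1010001001110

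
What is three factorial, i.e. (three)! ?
Convert three (English words) → 3 (decimal)
Compute 3! = 6
6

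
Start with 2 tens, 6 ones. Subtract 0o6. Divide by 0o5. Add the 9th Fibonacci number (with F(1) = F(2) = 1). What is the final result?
Convert 2 tens, 6 ones (place-value notation) → 2×10 + 6 = 26 (decimal)
Start: 26
Convert 0o6 (octal) → 6 (decimal)
26 - 6 = 20
Convert 0o5 (octal) → 5 (decimal)
20 ÷ 5 = 4
Convert the 9th Fibonacci number (with F(1) = F(2) = 1) (Fibonacci index) → 1, 1, 2, 3, 5, 8, 13, 21, 34 → 34 (decimal)
4 + 34 = 38
38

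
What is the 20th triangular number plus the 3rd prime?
The 20th triangular number = 20×21/2 = 210
Convert the 3rd prime (prime index) → 5 (decimal)
Compute 210 + 5 = 215
215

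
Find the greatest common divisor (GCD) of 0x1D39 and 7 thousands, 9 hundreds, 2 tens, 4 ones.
Convert 0x1D39 (hexadecimal) → 1×4096 + 13×256 + 3×16 + 9 = 7481 (decimal)
Convert 7 thousands, 9 hundreds, 2 tens, 4 ones (place-value notation) → 7×1000 + 9×100 + 2×10 + 4 = 7924 (decimal)
Compute gcd(7481, 7924) = 1
1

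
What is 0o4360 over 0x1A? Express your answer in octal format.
Convert 0o4360 (octal) → 4×512 + 3×64 + 6×8 = 2288 (decimal)
Convert 0x1A (hexadecimal) → 1×16 + 10 = 26 (decimal)
Compute 2288 ÷ 26 = 88
Convert 88 (decimal) → 88 = 1×64 + 3×8 → 0o130 (octal)
0o130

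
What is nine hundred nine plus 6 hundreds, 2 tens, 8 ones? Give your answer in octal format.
Convert nine hundred nine (English words) → 9×100 + 9 = 909 (decimal)
Convert 6 hundreds, 2 tens, 8 ones (place-value notation) → 6×100 + 2×10 + 8 = 628 (decimal)
Compute 909 + 628 = 1537
Convert 1537 (decimal) → 1537 = 3×512 + 1 → 0o3001 (octal)
0o3001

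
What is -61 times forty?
Convert forty (English words) → 40 (decimal)
Compute -61 × 40 = -2440
-2440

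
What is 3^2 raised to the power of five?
Convert 3^2 (power) → 9 (decimal)
Convert five (English words) → 5 (decimal)
Compute 9 ^ 5 = 59049
59049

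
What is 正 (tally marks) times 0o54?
Convert 正 (tally marks) → 5 (decimal)
Convert 0o54 (octal) → 5×8 + 4 = 44 (decimal)
Compute 5 × 44 = 220
220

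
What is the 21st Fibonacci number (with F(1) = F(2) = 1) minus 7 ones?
The 21st Fibonacci number (with F(1) = F(2) = 1) = 10946
Convert 7 ones (place-value notation) → 7 (decimal)
Compute 10946 - 7 = 10939
10939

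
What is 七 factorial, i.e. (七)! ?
Convert 七 (Chinese numeral) → 7 (decimal)
Compute 7! = 5040
5040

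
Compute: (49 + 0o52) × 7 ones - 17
Convert 0o52 (octal) → 5×8 + 2 = 42 (decimal)
Convert 7 ones (place-value notation) → 7 (decimal)
Expression in decimal: (49 + 42) × 7 - 17
Parentheses first: 49 + 42 = 91
Multiply: 91 × 7 = 637
Subtract: 637 - 17 = 620
620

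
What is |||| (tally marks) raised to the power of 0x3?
Convert |||| (tally marks) → 4 (decimal)
Convert 0x3 (hexadecimal) → 3 (decimal)
Compute 4 ^ 3 = 64
64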